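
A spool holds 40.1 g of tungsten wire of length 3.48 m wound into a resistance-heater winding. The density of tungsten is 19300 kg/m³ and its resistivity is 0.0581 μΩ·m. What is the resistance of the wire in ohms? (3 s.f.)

ρ = 0.0581 μΩ·m = 5.81×10^-8 Ω·m
A = m/(density·L) = 0.0401/(19300×3.48) = 5.9705e-07 m²
R = ρL/A = (5.81×10^-8)(3.48)/(5.9705e-07) = 0.339 Ω

0.339 Ω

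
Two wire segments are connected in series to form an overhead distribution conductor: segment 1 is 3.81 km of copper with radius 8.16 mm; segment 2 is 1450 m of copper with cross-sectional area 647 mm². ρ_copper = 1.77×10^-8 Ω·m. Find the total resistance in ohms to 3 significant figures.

0.362 Ω

Segment 1: A = πr² = π(8.1600e-03 m)² = 2.092e-04 m²
R₁ = ρL/A = (1.77×10^-8)(3810)/(2.092e-04) = 0.3224 Ω
Segment 2: A = 647 mm² = 6.470e-04 m²
R₂ = (1.77×10^-8)(1450)/(6.470e-04) = 0.03967 Ω
R = R₁ + R₂ = 0.362 Ω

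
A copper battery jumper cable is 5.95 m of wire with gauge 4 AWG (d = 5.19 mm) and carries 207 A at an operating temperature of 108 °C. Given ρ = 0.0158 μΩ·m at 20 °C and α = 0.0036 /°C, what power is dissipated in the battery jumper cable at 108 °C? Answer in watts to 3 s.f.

ρ = 0.0158 μΩ·m = 1.58×10^-8 Ω·m
A = π(5.19/2 mm)² = π(2.5950e-03 m)² = 2.116e-05 m²
R₍20₎ = ρL/A = (1.58×10^-8)(5.95)/(2.116e-05) = 0.004444 Ω
R₍108₎ = R₍20₎(1 + αΔT) = 0.004444 × (1 + 0.0036×88) = 0.005852 Ω
P = I²R = (207)² × 0.005852 = 251 W

251 W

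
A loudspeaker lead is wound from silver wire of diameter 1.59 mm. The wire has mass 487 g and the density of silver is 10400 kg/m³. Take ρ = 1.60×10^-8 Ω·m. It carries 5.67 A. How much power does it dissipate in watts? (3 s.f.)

A = π(d/2)² = π(7.9500e-04 m)² = 1.9856e-06 m²
L = m/(density·A) = 0.487/(10400×1.9856e-06) = 23.58 m
R = ρL/A = (1.60×10^-8)(23.58)/(1.9856e-06) = 0.19 Ω
P = I²R = (5.67)² × 0.19 = 6.11 W

6.11 W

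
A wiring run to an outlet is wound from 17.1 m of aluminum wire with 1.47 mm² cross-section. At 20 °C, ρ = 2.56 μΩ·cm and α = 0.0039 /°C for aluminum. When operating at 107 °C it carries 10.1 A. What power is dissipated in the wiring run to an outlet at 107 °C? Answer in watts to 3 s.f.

40.7 W

ρ = 2.56 μΩ·cm = 2.56×10^-8 Ω·m
A = 1.47 mm² = 1.470e-06 m²
R₍20₎ = ρL/A = (2.56×10^-8)(17.1)/(1.470e-06) = 0.2978 Ω
R₍107₎ = R₍20₎(1 + αΔT) = 0.2978 × (1 + 0.0039×87) = 0.3988 Ω
P = I²R = (10.1)² × 0.3988 = 40.7 W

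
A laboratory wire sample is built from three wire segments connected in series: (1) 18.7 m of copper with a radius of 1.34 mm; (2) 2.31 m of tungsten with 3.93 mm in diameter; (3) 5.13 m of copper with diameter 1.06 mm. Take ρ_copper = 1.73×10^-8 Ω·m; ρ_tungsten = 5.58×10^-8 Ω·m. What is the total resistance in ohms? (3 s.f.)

Seg 1: A = πr² = π(1.3400e-03 m)² = 5.641e-06 m²
R_1 = (1.73×10^-8)(18.7)/(5.641e-06) = 0.05735 Ω
Seg 2: A = π(d/2)² = π(1.9650e-03 m)² = 1.213e-05 m²
R_2 = (5.58×10^-8)(2.31)/(1.213e-05) = 0.01063 Ω
Seg 3: A = π(d/2)² = π(5.3000e-04 m)² = 8.825e-07 m²
R_3 = (1.73×10^-8)(5.13)/(8.825e-07) = 0.1006 Ω
R_total = R_1 + R_2 + R_3 = 0.169 Ω

0.169 Ω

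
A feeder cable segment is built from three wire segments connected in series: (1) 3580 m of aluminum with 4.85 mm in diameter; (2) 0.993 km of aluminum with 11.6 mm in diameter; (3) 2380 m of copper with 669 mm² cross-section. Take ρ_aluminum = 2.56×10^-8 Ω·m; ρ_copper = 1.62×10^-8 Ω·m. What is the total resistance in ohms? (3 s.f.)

Seg 1: A = π(d/2)² = π(2.4250e-03 m)² = 1.847e-05 m²
R_1 = (2.56×10^-8)(3580)/(1.847e-05) = 4.961 Ω
Seg 2: A = π(d/2)² = π(5.8000e-03 m)² = 1.057e-04 m²
R_2 = (2.56×10^-8)(993)/(1.057e-04) = 0.2405 Ω
Seg 3: A = 669 mm² = 6.690e-04 m²
R_3 = (1.62×10^-8)(2380)/(6.690e-04) = 0.05763 Ω
R_total = R_1 + R_2 + R_3 = 5.26 Ω

5.26 Ω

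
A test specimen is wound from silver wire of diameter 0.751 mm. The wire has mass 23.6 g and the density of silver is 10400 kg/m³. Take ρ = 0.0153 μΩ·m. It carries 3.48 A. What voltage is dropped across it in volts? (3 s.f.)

ρ = 0.0153 μΩ·m = 1.53×10^-8 Ω·m
A = π(d/2)² = π(3.7550e-04 m)² = 4.4297e-07 m²
L = m/(density·A) = 0.0236/(10400×4.4297e-07) = 5.123 m
R = ρL/A = (1.53×10^-8)(5.123)/(4.4297e-07) = 0.1769 Ω
V = IR = 3.48 × 0.1769 = 0.616 V

0.616 V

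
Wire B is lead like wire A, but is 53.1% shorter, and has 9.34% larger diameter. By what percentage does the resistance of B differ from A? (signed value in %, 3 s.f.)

R ∝ L/d², so R_B/R_A = (1 − 53.1/100) × (1 + 9.34/100)⁻²
= 0.469 × 0.8365 = 0.3923
(R_B − R_A)/R_A = 0.3923 − 1 = -60.8%

-60.8%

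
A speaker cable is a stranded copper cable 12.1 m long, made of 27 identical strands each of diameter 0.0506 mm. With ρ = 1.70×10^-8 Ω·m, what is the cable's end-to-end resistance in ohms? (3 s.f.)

A_strand = π(2.5300e-05 m)² = 2.011e-09 m²
R_strand = ρL/A = (1.70×10^-8)(12.1)/(2.011e-09) = 102.3 Ω
R_total = R_strand/N = 102.3/27 = 3.79 Ω

3.79 Ω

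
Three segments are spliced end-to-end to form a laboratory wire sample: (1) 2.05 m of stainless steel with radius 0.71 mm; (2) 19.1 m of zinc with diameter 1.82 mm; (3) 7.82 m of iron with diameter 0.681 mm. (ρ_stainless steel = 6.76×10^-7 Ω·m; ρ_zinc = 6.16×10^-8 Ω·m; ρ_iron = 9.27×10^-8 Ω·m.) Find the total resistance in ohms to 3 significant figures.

3.32 Ω

Seg 1: A = πr² = π(7.1000e-04 m)² = 1.584e-06 m²
R_1 = (6.76×10^-7)(2.05)/(1.584e-06) = 0.8751 Ω
Seg 2: A = π(d/2)² = π(9.1000e-04 m)² = 2.602e-06 m²
R_2 = (6.16×10^-8)(19.1)/(2.602e-06) = 0.4523 Ω
Seg 3: A = π(d/2)² = π(3.4050e-04 m)² = 3.642e-07 m²
R_3 = (9.27×10^-8)(7.82)/(3.642e-07) = 1.99 Ω
R_total = R_1 + R_2 + R_3 = 3.32 Ω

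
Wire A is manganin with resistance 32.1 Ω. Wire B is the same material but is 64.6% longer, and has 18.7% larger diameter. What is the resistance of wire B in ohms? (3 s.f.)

R ∝ L/d², so R_B/R_A = (1 + 64.6/100) × (1 + 18.7/100)⁻²
= 1.646 × 0.7097 = 1.168
R_B = 1.168 × 32.1 = 37.5 Ω

37.5 Ω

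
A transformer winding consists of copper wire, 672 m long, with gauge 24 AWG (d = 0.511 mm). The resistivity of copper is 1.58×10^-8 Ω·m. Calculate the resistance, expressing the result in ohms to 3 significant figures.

A = π(0.511/2 mm)² = π(2.5550e-04 m)² = 2.051e-07 m²
R = ρL/A = (1.58×10^-8)(672 m)/(2.051e-07 m²) = 51.8 Ω

51.8 Ω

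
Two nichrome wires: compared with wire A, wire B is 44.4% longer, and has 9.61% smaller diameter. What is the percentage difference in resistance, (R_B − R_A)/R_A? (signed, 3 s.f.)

R ∝ L/d², so R_B/R_A = (1 + 44.4/100) × (1 − 9.61/100)⁻²
= 1.444 × 1.224 = 1.767
(R_B − R_A)/R_A = 1.767 − 1 = 76.7%

76.7%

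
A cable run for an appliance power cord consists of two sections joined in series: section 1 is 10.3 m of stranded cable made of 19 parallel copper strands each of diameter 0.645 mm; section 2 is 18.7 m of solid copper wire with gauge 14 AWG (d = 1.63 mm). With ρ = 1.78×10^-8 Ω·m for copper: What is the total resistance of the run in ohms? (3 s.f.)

Section 1: A_strand = π(3.2250e-04)² = 3.267e-07 m²; R₁ = ρL/(N·A_s) = (1.78×10^-8)(10.3)/(19×3.267e-07) = 0.02953 Ω
Section 2: A = π(1.63/2 mm)² = π(8.1500e-04 m)² = 2.087e-06 m²
R₂ = (1.78×10^-8)(18.7)/(2.087e-06) = 0.1595 Ω
R = R₁ + R₂ = 0.189 Ω

0.189 Ω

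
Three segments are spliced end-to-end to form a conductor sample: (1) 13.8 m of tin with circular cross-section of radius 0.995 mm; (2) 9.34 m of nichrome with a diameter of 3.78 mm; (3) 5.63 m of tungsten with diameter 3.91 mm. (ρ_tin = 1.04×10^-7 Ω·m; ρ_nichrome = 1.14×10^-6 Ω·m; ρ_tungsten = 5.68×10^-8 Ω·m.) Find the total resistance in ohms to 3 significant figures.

1.44 Ω

Seg 1: A = πr² = π(9.9500e-04 m)² = 3.110e-06 m²
R_1 = (1.04×10^-7)(13.8)/(3.110e-06) = 0.4614 Ω
Seg 2: A = π(d/2)² = π(1.8900e-03 m)² = 1.122e-05 m²
R_2 = (1.14×10^-6)(9.34)/(1.122e-05) = 0.9488 Ω
Seg 3: A = π(d/2)² = π(1.9550e-03 m)² = 1.201e-05 m²
R_3 = (5.68×10^-8)(5.63)/(1.201e-05) = 0.02663 Ω
R_total = R_1 + R_2 + R_3 = 1.44 Ω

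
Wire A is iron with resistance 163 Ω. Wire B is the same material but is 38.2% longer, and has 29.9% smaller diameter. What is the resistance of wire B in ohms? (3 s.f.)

458 Ω

R ∝ L/d², so R_B/R_A = (1 + 38.2/100) × (1 − 29.9/100)⁻²
= 1.382 × 2.035 = 2.812
R_B = 2.812 × 163 = 458 Ω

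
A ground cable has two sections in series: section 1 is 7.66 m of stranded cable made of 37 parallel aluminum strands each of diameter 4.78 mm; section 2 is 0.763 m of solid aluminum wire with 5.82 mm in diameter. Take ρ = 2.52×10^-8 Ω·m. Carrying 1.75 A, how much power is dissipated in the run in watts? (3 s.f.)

0.00310 W

Section 1: A_strand = π(2.3900e-03)² = 1.795e-05 m²; R₁ = ρL/(N·A_s) = (2.52×10^-8)(7.66)/(37×1.795e-05) = 2.907×10^-4 Ω
Section 2: A = π(d/2)² = π(2.9100e-03 m)² = 2.660e-05 m²
R₂ = (2.52×10^-8)(0.763)/(2.660e-05) = 7.228×10^-4 Ω
R = R₁ + R₂ = 0.001013 Ω
P = I²R = (1.75)² × 0.001013 = 0.00310 W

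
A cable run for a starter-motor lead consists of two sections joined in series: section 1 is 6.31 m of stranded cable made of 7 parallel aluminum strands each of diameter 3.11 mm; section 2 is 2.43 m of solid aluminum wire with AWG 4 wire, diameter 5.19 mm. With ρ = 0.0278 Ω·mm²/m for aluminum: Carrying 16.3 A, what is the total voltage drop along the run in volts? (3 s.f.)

ρ = 0.0278 Ω·mm²/m = 2.78×10^-8 Ω·m
Section 1: A_strand = π(1.5550e-03)² = 7.596e-06 m²; R₁ = ρL/(N·A_s) = (2.78×10^-8)(6.31)/(7×7.596e-06) = 0.003299 Ω
Section 2: A = π(5.19/2 mm)² = π(2.5950e-03 m)² = 2.116e-05 m²
R₂ = (2.78×10^-8)(2.43)/(2.116e-05) = 0.003193 Ω
R = R₁ + R₂ = 0.006492 Ω
V = IR = 16.3 × 0.006492 = 0.106 V

0.106 V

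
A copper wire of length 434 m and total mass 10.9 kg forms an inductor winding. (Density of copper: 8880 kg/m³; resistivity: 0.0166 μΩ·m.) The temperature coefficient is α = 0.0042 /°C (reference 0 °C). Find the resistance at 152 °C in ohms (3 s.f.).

ρ = 0.0166 μΩ·m = 1.66×10^-8 Ω·m
A = m/(density·L) = 10.9/(8880×434) = 2.8283e-06 m²
R = ρL/A = (1.66×10^-8)(434)/(2.8283e-06) = 2.547 Ω
R(152 °C) = 2.547 × (1 + 0.0042×152) = 4.17 Ω

4.17 Ω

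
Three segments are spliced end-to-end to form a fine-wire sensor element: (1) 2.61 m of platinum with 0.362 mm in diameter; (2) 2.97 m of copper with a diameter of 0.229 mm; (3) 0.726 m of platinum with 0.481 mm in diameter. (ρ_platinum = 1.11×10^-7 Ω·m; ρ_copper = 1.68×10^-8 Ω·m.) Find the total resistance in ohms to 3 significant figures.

Seg 1: A = π(d/2)² = π(1.8100e-04 m)² = 1.029e-07 m²
R_1 = (1.11×10^-7)(2.61)/(1.029e-07) = 2.815 Ω
Seg 2: A = π(d/2)² = π(1.1450e-04 m)² = 4.119e-08 m²
R_2 = (1.68×10^-8)(2.97)/(4.119e-08) = 1.211 Ω
Seg 3: A = π(d/2)² = π(2.4050e-04 m)² = 1.817e-07 m²
R_3 = (1.11×10^-7)(0.726)/(1.817e-07) = 0.4435 Ω
R_total = R_1 + R_2 + R_3 = 4.47 Ω

4.47 Ω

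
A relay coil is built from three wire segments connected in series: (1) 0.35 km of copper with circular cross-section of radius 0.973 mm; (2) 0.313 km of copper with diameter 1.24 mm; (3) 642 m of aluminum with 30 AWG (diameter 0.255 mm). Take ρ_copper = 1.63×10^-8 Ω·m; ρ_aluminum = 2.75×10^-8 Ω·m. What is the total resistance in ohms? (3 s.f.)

Seg 1: A = πr² = π(9.7300e-04 m)² = 2.974e-06 m²
R_1 = (1.63×10^-8)(350)/(2.974e-06) = 1.918 Ω
Seg 2: A = π(d/2)² = π(6.2000e-04 m)² = 1.208e-06 m²
R_2 = (1.63×10^-8)(313)/(1.208e-06) = 4.225 Ω
Seg 3: A = π(0.255/2 mm)² = π(1.2750e-04 m)² = 5.107e-08 m²
R_3 = (2.75×10^-8)(642)/(5.107e-08) = 345.7 Ω
R_total = R_1 + R_2 + R_3 = 352 Ω

352 Ω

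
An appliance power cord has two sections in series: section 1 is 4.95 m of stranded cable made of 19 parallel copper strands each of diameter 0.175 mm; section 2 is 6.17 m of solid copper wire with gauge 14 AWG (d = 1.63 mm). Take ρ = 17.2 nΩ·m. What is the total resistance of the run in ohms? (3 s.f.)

ρ = 17.2 nΩ·m = 1.72×10^-8 Ω·m
Section 1: A_strand = π(8.7500e-05)² = 2.405e-08 m²; R₁ = ρL/(N·A_s) = (1.72×10^-8)(4.95)/(19×2.405e-08) = 0.1863 Ω
Section 2: A = π(1.63/2 mm)² = π(8.1500e-04 m)² = 2.087e-06 m²
R₂ = (1.72×10^-8)(6.17)/(2.087e-06) = 0.05086 Ω
R = R₁ + R₂ = 0.237 Ω

0.237 Ω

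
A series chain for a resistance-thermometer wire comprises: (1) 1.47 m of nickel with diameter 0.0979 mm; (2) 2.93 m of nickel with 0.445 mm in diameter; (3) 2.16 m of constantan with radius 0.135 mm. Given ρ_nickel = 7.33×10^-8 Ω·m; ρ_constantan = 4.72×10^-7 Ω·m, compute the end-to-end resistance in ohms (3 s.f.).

33.5 Ω

Seg 1: A = π(d/2)² = π(4.8950e-05 m)² = 7.528e-09 m²
R_1 = (7.33×10^-8)(1.47)/(7.528e-09) = 14.31 Ω
Seg 2: A = π(d/2)² = π(2.2250e-04 m)² = 1.555e-07 m²
R_2 = (7.33×10^-8)(2.93)/(1.555e-07) = 1.381 Ω
Seg 3: A = πr² = π(1.3500e-04 m)² = 5.726e-08 m²
R_3 = (4.72×10^-7)(2.16)/(5.726e-08) = 17.81 Ω
R_total = R_1 + R_2 + R_3 = 33.5 Ω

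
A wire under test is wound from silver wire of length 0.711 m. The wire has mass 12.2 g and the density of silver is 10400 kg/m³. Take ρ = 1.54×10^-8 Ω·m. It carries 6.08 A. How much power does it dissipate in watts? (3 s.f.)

0.245 W

A = m/(density·L) = 0.0122/(10400×0.711) = 1.6499e-06 m²
R = ρL/A = (1.54×10^-8)(0.711)/(1.6499e-06) = 0.006636 Ω
P = I²R = (6.08)² × 0.006636 = 0.245 W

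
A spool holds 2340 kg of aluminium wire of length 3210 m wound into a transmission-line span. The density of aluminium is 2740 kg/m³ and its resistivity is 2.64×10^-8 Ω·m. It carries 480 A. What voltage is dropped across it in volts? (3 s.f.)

153 V

A = m/(density·L) = 2340/(2740×3210) = 2.6605e-04 m²
R = ρL/A = (2.64×10^-8)(3210)/(2.6605e-04) = 0.3185 Ω
V = IR = 480 × 0.3185 = 153 V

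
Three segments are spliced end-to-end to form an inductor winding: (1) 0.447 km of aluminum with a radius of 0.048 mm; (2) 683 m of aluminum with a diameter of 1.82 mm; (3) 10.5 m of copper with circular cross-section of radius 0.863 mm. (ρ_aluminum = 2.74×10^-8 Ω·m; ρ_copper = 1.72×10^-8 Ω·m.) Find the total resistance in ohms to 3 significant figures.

Seg 1: A = πr² = π(4.8000e-05 m)² = 7.238e-09 m²
R_1 = (2.74×10^-8)(447)/(7.238e-09) = 1692 Ω
Seg 2: A = π(d/2)² = π(9.1000e-04 m)² = 2.602e-06 m²
R_2 = (2.74×10^-8)(683)/(2.602e-06) = 7.193 Ω
Seg 3: A = πr² = π(8.6300e-04 m)² = 2.340e-06 m²
R_3 = (1.72×10^-8)(10.5)/(2.340e-06) = 0.07719 Ω
R_total = R_1 + R_2 + R_3 = 1700 Ω

1700 Ω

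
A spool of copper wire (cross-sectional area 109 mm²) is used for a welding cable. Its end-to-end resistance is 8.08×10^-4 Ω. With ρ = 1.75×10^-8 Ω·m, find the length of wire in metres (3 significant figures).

5.03 m

A = 109 mm² = 1.090e-04 m²
L = RA/ρ = (8.08×10^-4)(1.090e-04)/(1.75×10^-8) = 5.03 m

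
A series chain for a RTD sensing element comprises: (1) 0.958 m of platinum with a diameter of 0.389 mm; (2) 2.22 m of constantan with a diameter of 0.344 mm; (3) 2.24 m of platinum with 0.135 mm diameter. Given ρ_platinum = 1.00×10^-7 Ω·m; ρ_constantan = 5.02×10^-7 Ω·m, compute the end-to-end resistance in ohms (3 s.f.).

28.4 Ω

Seg 1: A = π(d/2)² = π(1.9450e-04 m)² = 1.188e-07 m²
R_1 = (1.00×10^-7)(0.958)/(1.188e-07) = 0.8061 Ω
Seg 2: A = π(d/2)² = π(1.7200e-04 m)² = 9.294e-08 m²
R_2 = (5.02×10^-7)(2.22)/(9.294e-08) = 11.99 Ω
Seg 3: A = π(d/2)² = π(6.7500e-05 m)² = 1.431e-08 m²
R_3 = (1.00×10^-7)(2.24)/(1.431e-08) = 15.65 Ω
R_total = R_1 + R_2 + R_3 = 28.4 Ω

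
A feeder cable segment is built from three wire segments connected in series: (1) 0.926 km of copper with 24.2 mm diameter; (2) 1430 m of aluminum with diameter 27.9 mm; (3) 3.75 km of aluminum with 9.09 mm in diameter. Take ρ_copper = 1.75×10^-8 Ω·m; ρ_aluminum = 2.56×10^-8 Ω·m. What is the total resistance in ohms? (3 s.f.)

Seg 1: A = π(d/2)² = π(1.2100e-02 m)² = 4.600e-04 m²
R_1 = (1.75×10^-8)(926)/(4.600e-04) = 0.03523 Ω
Seg 2: A = π(d/2)² = π(1.3950e-02 m)² = 6.114e-04 m²
R_2 = (2.56×10^-8)(1430)/(6.114e-04) = 0.05988 Ω
Seg 3: A = π(d/2)² = π(4.5450e-03 m)² = 6.490e-05 m²
R_3 = (2.56×10^-8)(3750)/(6.490e-05) = 1.479 Ω
R_total = R_1 + R_2 + R_3 = 1.57 Ω

1.57 Ω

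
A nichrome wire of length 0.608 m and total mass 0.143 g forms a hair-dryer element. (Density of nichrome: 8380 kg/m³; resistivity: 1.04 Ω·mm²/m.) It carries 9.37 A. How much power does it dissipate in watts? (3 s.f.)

1980 W

ρ = 1.04 Ω·mm²/m = 1.04×10^-6 Ω·m
A = m/(density·L) = 1.430×10^-4/(8380×0.608) = 2.8067e-08 m²
R = ρL/A = (1.04×10^-6)(0.608)/(2.8067e-08) = 22.53 Ω
P = I²R = (9.37)² × 22.53 = 1980 W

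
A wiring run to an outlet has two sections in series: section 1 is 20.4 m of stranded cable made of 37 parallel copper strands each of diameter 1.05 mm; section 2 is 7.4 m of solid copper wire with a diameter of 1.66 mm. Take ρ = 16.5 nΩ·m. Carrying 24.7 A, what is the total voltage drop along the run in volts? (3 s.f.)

1.65 V

ρ = 16.5 nΩ·m = 1.65×10^-8 Ω·m
Section 1: A_strand = π(5.2500e-04)² = 8.659e-07 m²; R₁ = ρL/(N·A_s) = (1.65×10^-8)(20.4)/(37×8.659e-07) = 0.01051 Ω
Section 2: A = π(d/2)² = π(8.3000e-04 m)² = 2.164e-06 m²
R₂ = (1.65×10^-8)(7.4)/(2.164e-06) = 0.05642 Ω
R = R₁ + R₂ = 0.06692 Ω
V = IR = 24.7 × 0.06692 = 1.65 V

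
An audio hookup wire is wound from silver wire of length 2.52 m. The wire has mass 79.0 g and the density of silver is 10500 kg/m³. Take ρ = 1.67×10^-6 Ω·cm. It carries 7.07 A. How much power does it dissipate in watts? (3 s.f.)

ρ = 1.67×10^-6 Ω·cm = 1.67×10^-8 Ω·m
A = m/(density·L) = 0.079/(10500×2.52) = 2.9856e-06 m²
R = ρL/A = (1.67×10^-8)(2.52)/(2.9856e-06) = 0.0141 Ω
P = I²R = (7.07)² × 0.0141 = 0.705 W

0.705 W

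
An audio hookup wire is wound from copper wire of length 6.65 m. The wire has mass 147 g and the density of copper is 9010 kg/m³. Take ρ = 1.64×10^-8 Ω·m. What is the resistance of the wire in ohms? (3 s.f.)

A = m/(density·L) = 0.147/(9010×6.65) = 2.4534e-06 m²
R = ρL/A = (1.64×10^-8)(6.65)/(2.4534e-06) = 0.0445 Ω

0.0445 Ω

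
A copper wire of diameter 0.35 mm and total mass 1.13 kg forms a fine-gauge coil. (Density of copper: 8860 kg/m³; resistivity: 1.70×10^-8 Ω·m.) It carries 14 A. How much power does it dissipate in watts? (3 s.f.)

45900 W

A = π(d/2)² = π(1.7500e-04 m)² = 9.6211e-08 m²
L = m/(density·A) = 1.13/(8860×9.6211e-08) = 1326 m
R = ρL/A = (1.70×10^-8)(1326)/(9.6211e-08) = 234.2 Ω
P = I²R = (14)² × 234.2 = 45900 W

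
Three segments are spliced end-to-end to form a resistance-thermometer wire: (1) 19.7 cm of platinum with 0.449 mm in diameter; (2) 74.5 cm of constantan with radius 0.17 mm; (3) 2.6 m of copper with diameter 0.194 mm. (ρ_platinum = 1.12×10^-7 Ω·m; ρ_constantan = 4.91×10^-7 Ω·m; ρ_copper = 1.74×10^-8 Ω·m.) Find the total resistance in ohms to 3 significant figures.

5.70 Ω

Seg 1: A = π(d/2)² = π(2.2450e-04 m)² = 1.583e-07 m²
R_1 = (1.12×10^-7)(0.197)/(1.583e-07) = 0.1393 Ω
Seg 2: A = πr² = π(1.7000e-04 m)² = 9.079e-08 m²
R_2 = (4.91×10^-7)(0.745)/(9.079e-08) = 4.029 Ω
Seg 3: A = π(d/2)² = π(9.7000e-05 m)² = 2.956e-08 m²
R_3 = (1.74×10^-8)(2.6)/(2.956e-08) = 1.53 Ω
R_total = R_1 + R_2 + R_3 = 5.70 Ω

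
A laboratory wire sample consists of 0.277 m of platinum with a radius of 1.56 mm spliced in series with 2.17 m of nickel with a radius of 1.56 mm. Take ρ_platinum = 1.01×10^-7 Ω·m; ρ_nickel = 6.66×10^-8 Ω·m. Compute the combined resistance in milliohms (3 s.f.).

Segment 1: A = πr² = π(1.5600e-03 m)² = 7.645e-06 m²
R₁ = ρL/A = (1.01×10^-7)(0.277)/(7.645e-06) = 0.003659 Ω
R₂ = (6.66×10^-8)(2.17)/(7.645e-06) = 0.0189 Ω
R = R₁ + R₂ = 22.6 mΩ

22.6 mΩ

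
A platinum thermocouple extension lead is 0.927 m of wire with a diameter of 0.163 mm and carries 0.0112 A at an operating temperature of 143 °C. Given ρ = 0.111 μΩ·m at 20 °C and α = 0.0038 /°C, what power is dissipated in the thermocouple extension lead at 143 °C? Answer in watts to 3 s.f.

9.08×10^-4 W

ρ = 0.111 μΩ·m = 1.11×10^-7 Ω·m
A = π(d/2)² = π(8.1500e-05 m)² = 2.087e-08 m²
R₍20₎ = ρL/A = (1.11×10^-7)(0.927)/(2.087e-08) = 4.931 Ω
R₍143₎ = R₍20₎(1 + αΔT) = 4.931 × (1 + 0.0038×123) = 7.236 Ω
P = I²R = (0.0112)² × 7.236 = 9.08×10^-4 W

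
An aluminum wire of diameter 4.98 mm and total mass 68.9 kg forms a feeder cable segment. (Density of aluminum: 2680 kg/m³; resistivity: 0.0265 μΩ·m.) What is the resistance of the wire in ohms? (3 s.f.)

1.80 Ω

ρ = 0.0265 μΩ·m = 2.65×10^-8 Ω·m
A = π(d/2)² = π(2.4900e-03 m)² = 1.9478e-05 m²
L = m/(density·A) = 68.9/(2680×1.9478e-05) = 1320 m
R = ρL/A = (2.65×10^-8)(1320)/(1.9478e-05) = 1.80 Ω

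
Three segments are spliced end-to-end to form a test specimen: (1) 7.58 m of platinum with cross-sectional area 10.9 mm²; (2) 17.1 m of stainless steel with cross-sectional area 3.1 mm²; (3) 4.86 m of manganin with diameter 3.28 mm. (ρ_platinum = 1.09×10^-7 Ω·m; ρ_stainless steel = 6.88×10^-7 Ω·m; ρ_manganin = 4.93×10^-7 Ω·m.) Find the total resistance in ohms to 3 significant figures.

Seg 1: A = 10.9 mm² = 1.090e-05 m²
R_1 = (1.09×10^-7)(7.58)/(1.090e-05) = 0.0758 Ω
Seg 2: A = 3.1 mm² = 3.100e-06 m²
R_2 = (6.88×10^-7)(17.1)/(3.100e-06) = 3.795 Ω
Seg 3: A = π(d/2)² = π(1.6400e-03 m)² = 8.450e-06 m²
R_3 = (4.93×10^-7)(4.86)/(8.450e-06) = 0.2836 Ω
R_total = R_1 + R_2 + R_3 = 4.15 Ω

4.15 Ω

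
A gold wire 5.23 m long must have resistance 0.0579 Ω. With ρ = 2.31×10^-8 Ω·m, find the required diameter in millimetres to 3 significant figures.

A = ρL/R = (2.31×10^-8)(5.23)/(0.0579) = 2.087e-06 m²
d = 2√(A/π) = 1.630e-03 m = 1.63 mm

1.63 mm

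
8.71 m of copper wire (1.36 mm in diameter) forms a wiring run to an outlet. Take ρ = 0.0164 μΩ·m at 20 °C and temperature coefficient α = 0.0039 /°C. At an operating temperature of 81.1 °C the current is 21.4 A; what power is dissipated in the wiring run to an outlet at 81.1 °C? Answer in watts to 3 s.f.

ρ = 0.0164 μΩ·m = 1.64×10^-8 Ω·m
A = π(d/2)² = π(6.8000e-04 m)² = 1.453e-06 m²
R₍20₎ = ρL/A = (1.64×10^-8)(8.71)/(1.453e-06) = 0.09833 Ω
R₍81.1₎ = R₍20₎(1 + αΔT) = 0.09833 × (1 + 0.0039×61.1) = 0.1218 Ω
P = I²R = (21.4)² × 0.1218 = 55.8 W

55.8 W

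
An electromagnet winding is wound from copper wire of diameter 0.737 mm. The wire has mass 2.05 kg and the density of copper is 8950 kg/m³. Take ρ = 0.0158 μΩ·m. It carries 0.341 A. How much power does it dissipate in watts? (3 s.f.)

ρ = 0.0158 μΩ·m = 1.58×10^-8 Ω·m
A = π(d/2)² = π(3.6850e-04 m)² = 4.2660e-07 m²
L = m/(density·A) = 2.05/(8950×4.2660e-07) = 536.9 m
R = ρL/A = (1.58×10^-8)(536.9)/(4.2660e-07) = 19.89 Ω
P = I²R = (0.341)² × 19.89 = 2.31 W

2.31 W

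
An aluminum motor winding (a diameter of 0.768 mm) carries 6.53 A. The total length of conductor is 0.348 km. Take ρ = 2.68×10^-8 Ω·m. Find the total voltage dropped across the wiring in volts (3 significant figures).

131 V

A = π(d/2)² = π(3.8400e-04 m)² = 4.632e-07 m²
R = ρL/A = (2.68×10^-8)(348)/(4.632e-07) = 20.13 Ω
V = IR = 6.53 × 20.13 = 131 V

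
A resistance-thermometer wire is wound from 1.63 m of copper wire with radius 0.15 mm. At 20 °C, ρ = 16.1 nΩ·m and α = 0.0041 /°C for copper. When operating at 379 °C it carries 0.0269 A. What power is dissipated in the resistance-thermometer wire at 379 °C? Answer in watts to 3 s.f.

ρ = 16.1 nΩ·m = 1.61×10^-8 Ω·m
A = πr² = π(1.5000e-04 m)² = 7.069e-08 m²
R₍20₎ = ρL/A = (1.61×10^-8)(1.63)/(7.069e-08) = 0.3713 Ω
R₍379₎ = R₍20₎(1 + αΔT) = 0.3713 × (1 + 0.0041×359) = 0.9177 Ω
P = I²R = (0.0269)² × 0.9177 = 6.64×10^-4 W

6.64×10^-4 W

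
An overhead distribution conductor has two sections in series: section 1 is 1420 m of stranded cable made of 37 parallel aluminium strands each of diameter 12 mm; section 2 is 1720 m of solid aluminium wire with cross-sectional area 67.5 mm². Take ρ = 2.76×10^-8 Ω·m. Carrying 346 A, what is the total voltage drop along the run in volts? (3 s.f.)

247 V

Section 1: A_strand = π(6.0000e-03)² = 1.131e-04 m²; R₁ = ρL/(N·A_s) = (2.76×10^-8)(1420)/(37×1.131e-04) = 0.009366 Ω
Section 2: A = 67.5 mm² = 6.750e-05 m²
R₂ = (2.76×10^-8)(1720)/(6.750e-05) = 0.7033 Ω
R = R₁ + R₂ = 0.7127 Ω
V = IR = 346 × 0.7127 = 247 V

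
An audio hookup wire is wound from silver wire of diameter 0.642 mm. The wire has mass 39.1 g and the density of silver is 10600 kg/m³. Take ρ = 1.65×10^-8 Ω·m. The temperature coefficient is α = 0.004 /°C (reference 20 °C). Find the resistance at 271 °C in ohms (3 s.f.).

A = π(d/2)² = π(3.2100e-04 m)² = 3.2371e-07 m²
L = m/(density·A) = 0.0391/(10600×3.2371e-07) = 11.39 m
R = ρL/A = (1.65×10^-8)(11.39)/(3.2371e-07) = 0.5808 Ω
R(271 °C) = 0.5808 × (1 + 0.004×251) = 1.16 Ω

1.16 Ω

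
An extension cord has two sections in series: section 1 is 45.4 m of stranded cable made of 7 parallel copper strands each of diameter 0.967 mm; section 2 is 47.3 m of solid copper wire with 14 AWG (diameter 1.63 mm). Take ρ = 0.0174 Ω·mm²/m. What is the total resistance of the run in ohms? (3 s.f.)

ρ = 0.0174 Ω·mm²/m = 1.74×10^-8 Ω·m
Section 1: A_strand = π(4.8350e-04)² = 7.344e-07 m²; R₁ = ρL/(N·A_s) = (1.74×10^-8)(45.4)/(7×7.344e-07) = 0.1537 Ω
Section 2: A = π(1.63/2 mm)² = π(8.1500e-04 m)² = 2.087e-06 m²
R₂ = (1.74×10^-8)(47.3)/(2.087e-06) = 0.3944 Ω
R = R₁ + R₂ = 0.548 Ω

0.548 Ω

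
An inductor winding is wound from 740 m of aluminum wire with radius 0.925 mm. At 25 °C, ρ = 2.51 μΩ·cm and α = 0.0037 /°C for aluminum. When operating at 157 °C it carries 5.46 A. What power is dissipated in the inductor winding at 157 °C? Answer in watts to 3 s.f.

ρ = 2.51 μΩ·cm = 2.51×10^-8 Ω·m
A = πr² = π(9.2500e-04 m)² = 2.688e-06 m²
R₍25₎ = ρL/A = (2.51×10^-8)(740)/(2.688e-06) = 6.91 Ω
R₍157₎ = R₍25₎(1 + αΔT) = 6.91 × (1 + 0.0037×132) = 10.28 Ω
P = I²R = (5.46)² × 10.28 = 307 W

307 W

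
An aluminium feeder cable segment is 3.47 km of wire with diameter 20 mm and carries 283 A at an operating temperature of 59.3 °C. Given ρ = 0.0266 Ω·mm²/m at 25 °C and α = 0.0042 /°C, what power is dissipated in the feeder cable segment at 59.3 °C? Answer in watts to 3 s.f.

26900 W

ρ = 0.0266 Ω·mm²/m = 2.66×10^-8 Ω·m
A = π(d/2)² = π(1.0000e-02 m)² = 3.142e-04 m²
R₍25₎ = ρL/A = (2.66×10^-8)(3470)/(3.142e-04) = 0.2938 Ω
R₍59.3₎ = R₍25₎(1 + αΔT) = 0.2938 × (1 + 0.0042×34.3) = 0.3361 Ω
P = I²R = (283)² × 0.3361 = 26900 W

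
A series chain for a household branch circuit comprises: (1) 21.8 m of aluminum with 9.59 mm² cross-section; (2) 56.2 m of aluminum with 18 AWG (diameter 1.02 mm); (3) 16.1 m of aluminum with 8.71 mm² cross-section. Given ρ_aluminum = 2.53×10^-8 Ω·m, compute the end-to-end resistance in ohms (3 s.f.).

1.84 Ω

Seg 1: A = 9.59 mm² = 9.590e-06 m²
R_1 = (2.53×10^-8)(21.8)/(9.590e-06) = 0.05751 Ω
Seg 2: A = π(1.02/2 mm)² = π(5.1000e-04 m)² = 8.171e-07 m²
R_2 = (2.53×10^-8)(56.2)/(8.171e-07) = 1.74 Ω
Seg 3: A = 8.71 mm² = 8.710e-06 m²
R_3 = (2.53×10^-8)(16.1)/(8.710e-06) = 0.04677 Ω
R_total = R_1 + R_2 + R_3 = 1.84 Ω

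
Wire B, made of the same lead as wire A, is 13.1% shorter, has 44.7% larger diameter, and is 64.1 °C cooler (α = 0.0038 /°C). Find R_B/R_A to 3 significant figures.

R ∝ ρL/d² with ρ ∝ (1+αΔT), so R_B/R_A = (1 − 13.1/100) × (1 + 44.7/100)⁻² × (1 − 0.0038×64.1)
= 0.869 × 0.4776 × 0.7564 = 0.314

0.314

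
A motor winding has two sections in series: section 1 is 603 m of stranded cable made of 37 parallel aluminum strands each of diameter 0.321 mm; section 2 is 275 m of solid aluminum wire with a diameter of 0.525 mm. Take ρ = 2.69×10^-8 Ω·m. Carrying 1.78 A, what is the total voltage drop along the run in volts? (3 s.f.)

70.5 V

Section 1: A_strand = π(1.6050e-04)² = 8.093e-08 m²; R₁ = ρL/(N·A_s) = (2.69×10^-8)(603)/(37×8.093e-08) = 5.417 Ω
Section 2: A = π(d/2)² = π(2.6250e-04 m)² = 2.165e-07 m²
R₂ = (2.69×10^-8)(275)/(2.165e-07) = 34.17 Ω
R = R₁ + R₂ = 39.59 Ω
V = IR = 1.78 × 39.59 = 70.5 V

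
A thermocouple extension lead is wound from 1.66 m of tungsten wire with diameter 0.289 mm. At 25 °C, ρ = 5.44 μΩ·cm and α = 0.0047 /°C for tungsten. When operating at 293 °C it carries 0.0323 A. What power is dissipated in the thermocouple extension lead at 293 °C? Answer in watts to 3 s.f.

ρ = 5.44 μΩ·cm = 5.44×10^-8 Ω·m
A = π(d/2)² = π(1.4450e-04 m)² = 6.560e-08 m²
R₍25₎ = ρL/A = (5.44×10^-8)(1.66)/(6.560e-08) = 1.377 Ω
R₍293₎ = R₍25₎(1 + αΔT) = 1.377 × (1 + 0.0047×268) = 3.111 Ω
P = I²R = (0.0323)² × 3.111 = 0.00325 W

0.00325 W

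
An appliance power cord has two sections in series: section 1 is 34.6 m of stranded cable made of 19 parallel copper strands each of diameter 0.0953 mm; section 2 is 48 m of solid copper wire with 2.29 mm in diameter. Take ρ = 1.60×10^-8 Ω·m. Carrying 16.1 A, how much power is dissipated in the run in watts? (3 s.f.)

1110 W

Section 1: A_strand = π(4.7650e-05)² = 7.133e-09 m²; R₁ = ρL/(N·A_s) = (1.60×10^-8)(34.6)/(19×7.133e-09) = 4.085 Ω
Section 2: A = π(d/2)² = π(1.1450e-03 m)² = 4.119e-06 m²
R₂ = (1.60×10^-8)(48)/(4.119e-06) = 0.1865 Ω
R = R₁ + R₂ = 4.271 Ω
P = I²R = (16.1)² × 4.271 = 1110 W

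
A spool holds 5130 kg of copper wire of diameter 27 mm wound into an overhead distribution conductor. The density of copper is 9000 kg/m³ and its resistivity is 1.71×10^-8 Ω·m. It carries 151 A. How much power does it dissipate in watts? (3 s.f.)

678 W

A = π(d/2)² = π(1.3500e-02 m)² = 5.7256e-04 m²
L = m/(density·A) = 5130/(9000×5.7256e-04) = 995.5 m
R = ρL/A = (1.71×10^-8)(995.5)/(5.7256e-04) = 0.02973 Ω
P = I²R = (151)² × 0.02973 = 678 W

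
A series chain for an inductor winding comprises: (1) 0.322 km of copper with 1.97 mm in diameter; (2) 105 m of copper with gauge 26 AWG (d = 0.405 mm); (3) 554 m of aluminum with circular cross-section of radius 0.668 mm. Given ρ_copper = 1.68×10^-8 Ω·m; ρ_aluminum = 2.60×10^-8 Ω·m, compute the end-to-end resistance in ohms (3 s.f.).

Seg 1: A = π(d/2)² = π(9.8500e-04 m)² = 3.048e-06 m²
R_1 = (1.68×10^-8)(322)/(3.048e-06) = 1.775 Ω
Seg 2: A = π(0.405/2 mm)² = π(2.0250e-04 m)² = 1.288e-07 m²
R_2 = (1.68×10^-8)(105)/(1.288e-07) = 13.69 Ω
Seg 3: A = πr² = π(6.6800e-04 m)² = 1.402e-06 m²
R_3 = (2.60×10^-8)(554)/(1.402e-06) = 10.27 Ω
R_total = R_1 + R_2 + R_3 = 25.7 Ω

25.7 Ω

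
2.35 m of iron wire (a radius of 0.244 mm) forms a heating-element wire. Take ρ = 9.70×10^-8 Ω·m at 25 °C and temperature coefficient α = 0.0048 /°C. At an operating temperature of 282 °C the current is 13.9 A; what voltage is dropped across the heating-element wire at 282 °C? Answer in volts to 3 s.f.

37.8 V

A = πr² = π(2.4400e-04 m)² = 1.870e-07 m²
R₍25₎ = ρL/A = (9.70×10^-8)(2.35)/(1.870e-07) = 1.219 Ω
R₍282₎ = R₍25₎(1 + αΔT) = 1.219 × (1 + 0.0048×257) = 2.722 Ω
V = IR = 13.9 × 2.722 = 37.8 V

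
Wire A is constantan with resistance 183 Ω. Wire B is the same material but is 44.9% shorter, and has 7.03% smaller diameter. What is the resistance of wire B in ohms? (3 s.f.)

117 Ω

R ∝ L/d², so R_B/R_A = (1 − 44.9/100) × (1 − 7.03/100)⁻²
= 0.551 × 1.157 = 0.6375
R_B = 0.6375 × 183 = 117 Ω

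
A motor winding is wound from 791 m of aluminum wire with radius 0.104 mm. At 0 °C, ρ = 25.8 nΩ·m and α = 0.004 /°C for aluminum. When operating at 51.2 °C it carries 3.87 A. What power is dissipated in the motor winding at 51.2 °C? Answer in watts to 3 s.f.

ρ = 25.8 nΩ·m = 2.58×10^-8 Ω·m
A = πr² = π(1.0400e-04 m)² = 3.398e-08 m²
R₍0₎ = ρL/A = (2.58×10^-8)(791)/(3.398e-08) = 600.6 Ω
R₍51.2₎ = R₍0₎(1 + αΔT) = 600.6 × (1 + 0.004×51.2) = 723.6 Ω
P = I²R = (3.87)² × 723.6 = 10800 W

10800 W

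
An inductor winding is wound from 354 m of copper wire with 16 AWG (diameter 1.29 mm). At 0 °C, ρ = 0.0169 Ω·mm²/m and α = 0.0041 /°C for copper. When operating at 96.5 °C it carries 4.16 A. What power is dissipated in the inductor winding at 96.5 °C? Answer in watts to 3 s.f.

111 W

ρ = 0.0169 Ω·mm²/m = 1.69×10^-8 Ω·m
A = π(1.29/2 mm)² = π(6.4500e-04 m)² = 1.307e-06 m²
R₍0₎ = ρL/A = (1.69×10^-8)(354)/(1.307e-06) = 4.577 Ω
R₍96.5₎ = R₍0₎(1 + αΔT) = 4.577 × (1 + 0.0041×96.5) = 6.388 Ω
P = I²R = (4.16)² × 6.388 = 111 W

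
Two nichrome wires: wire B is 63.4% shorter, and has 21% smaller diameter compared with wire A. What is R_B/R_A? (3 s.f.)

R ∝ L/d², so R_B/R_A = (1 − 63.4/100) × (1 − 21/100)⁻²
= 0.366 × 1.602 = 0.586

0.586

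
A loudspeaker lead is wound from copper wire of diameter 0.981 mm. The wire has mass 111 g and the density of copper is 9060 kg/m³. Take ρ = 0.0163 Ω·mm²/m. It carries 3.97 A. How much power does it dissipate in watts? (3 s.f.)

ρ = 0.0163 Ω·mm²/m = 1.63×10^-8 Ω·m
A = π(d/2)² = π(4.9050e-04 m)² = 7.5584e-07 m²
L = m/(density·A) = 0.111/(9060×7.5584e-07) = 16.21 m
R = ρL/A = (1.63×10^-8)(16.21)/(7.5584e-07) = 0.3496 Ω
P = I²R = (3.97)² × 0.3496 = 5.51 W

5.51 W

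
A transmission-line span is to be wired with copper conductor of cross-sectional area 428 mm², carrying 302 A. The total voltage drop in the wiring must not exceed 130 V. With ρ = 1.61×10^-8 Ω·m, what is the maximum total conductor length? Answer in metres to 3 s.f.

A = 428 mm² = 4.280e-04 m²
L_max = V_max·A/(1·ρI) = (130)(4.280e-04)/(1.61×10^-8×302) = 11400 m

11400 m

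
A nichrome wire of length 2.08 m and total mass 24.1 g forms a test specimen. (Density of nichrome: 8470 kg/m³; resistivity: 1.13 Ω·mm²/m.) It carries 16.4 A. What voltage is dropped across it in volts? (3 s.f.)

ρ = 1.13 Ω·mm²/m = 1.13×10^-6 Ω·m
A = m/(density·L) = 0.0241/(8470×2.08) = 1.3680e-06 m²
R = ρL/A = (1.13×10^-6)(2.08)/(1.3680e-06) = 1.718 Ω
V = IR = 16.4 × 1.718 = 28.2 V

28.2 V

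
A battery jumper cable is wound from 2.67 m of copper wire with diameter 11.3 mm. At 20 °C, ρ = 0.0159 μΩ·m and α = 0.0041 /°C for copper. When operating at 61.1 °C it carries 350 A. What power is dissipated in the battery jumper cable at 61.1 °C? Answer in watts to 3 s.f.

ρ = 0.0159 μΩ·m = 1.59×10^-8 Ω·m
A = π(d/2)² = π(5.6500e-03 m)² = 1.003e-04 m²
R₍20₎ = ρL/A = (1.59×10^-8)(2.67)/(1.003e-04) = 4.233×10^-4 Ω
R₍61.1₎ = R₍20₎(1 + αΔT) = 4.233×10^-4 × (1 + 0.0041×41.1) = 4.946×10^-4 Ω
P = I²R = (350)² × 4.946×10^-4 = 60.6 W

60.6 W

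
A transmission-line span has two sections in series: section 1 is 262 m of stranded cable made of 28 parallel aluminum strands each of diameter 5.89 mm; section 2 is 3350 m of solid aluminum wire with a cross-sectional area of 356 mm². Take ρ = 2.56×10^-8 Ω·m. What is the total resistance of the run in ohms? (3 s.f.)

Section 1: A_strand = π(2.9450e-03)² = 2.725e-05 m²; R₁ = ρL/(N·A_s) = (2.56×10^-8)(262)/(28×2.725e-05) = 0.008791 Ω
Section 2: A = 356 mm² = 3.560e-04 m²
R₂ = (2.56×10^-8)(3350)/(3.560e-04) = 0.2409 Ω
R = R₁ + R₂ = 0.250 Ω

0.250 Ω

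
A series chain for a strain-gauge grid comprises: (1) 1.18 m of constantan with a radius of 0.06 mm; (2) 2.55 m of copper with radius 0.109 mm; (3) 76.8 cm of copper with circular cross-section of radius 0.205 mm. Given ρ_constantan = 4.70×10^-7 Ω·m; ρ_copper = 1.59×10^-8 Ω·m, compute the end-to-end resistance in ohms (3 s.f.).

50.2 Ω

Seg 1: A = πr² = π(6.0000e-05 m)² = 1.131e-08 m²
R_1 = (4.70×10^-7)(1.18)/(1.131e-08) = 49.04 Ω
Seg 2: A = πr² = π(1.0900e-04 m)² = 3.733e-08 m²
R_2 = (1.59×10^-8)(2.55)/(3.733e-08) = 1.086 Ω
Seg 3: A = πr² = π(2.0500e-04 m)² = 1.320e-07 m²
R_3 = (1.59×10^-8)(0.768)/(1.320e-07) = 0.09249 Ω
R_total = R_1 + R_2 + R_3 = 50.2 Ω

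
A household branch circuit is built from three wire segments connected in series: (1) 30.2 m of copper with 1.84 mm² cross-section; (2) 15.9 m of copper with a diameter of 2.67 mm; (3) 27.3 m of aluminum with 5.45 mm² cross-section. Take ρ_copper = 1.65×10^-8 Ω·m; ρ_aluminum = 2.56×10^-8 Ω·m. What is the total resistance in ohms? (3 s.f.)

Seg 1: A = 1.84 mm² = 1.840e-06 m²
R_1 = (1.65×10^-8)(30.2)/(1.840e-06) = 0.2708 Ω
Seg 2: A = π(d/2)² = π(1.3350e-03 m)² = 5.599e-06 m²
R_2 = (1.65×10^-8)(15.9)/(5.599e-06) = 0.04686 Ω
Seg 3: A = 5.45 mm² = 5.450e-06 m²
R_3 = (2.56×10^-8)(27.3)/(5.450e-06) = 0.1282 Ω
R_total = R_1 + R_2 + R_3 = 0.446 Ω

0.446 Ω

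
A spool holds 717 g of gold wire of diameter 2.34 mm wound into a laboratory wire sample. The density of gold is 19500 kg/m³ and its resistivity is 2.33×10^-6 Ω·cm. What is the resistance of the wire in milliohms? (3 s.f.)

46.3 mΩ

ρ = 2.33×10^-6 Ω·cm = 2.33×10^-8 Ω·m
A = π(d/2)² = π(1.1700e-03 m)² = 4.3005e-06 m²
L = m/(density·A) = 0.717/(19500×4.3005e-06) = 8.55 m
R = ρL/A = (2.33×10^-8)(8.55)/(4.3005e-06) = 46.3 mΩ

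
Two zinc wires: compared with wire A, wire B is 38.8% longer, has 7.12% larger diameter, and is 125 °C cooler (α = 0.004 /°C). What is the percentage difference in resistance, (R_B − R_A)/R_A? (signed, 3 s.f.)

R ∝ ρL/d² with ρ ∝ (1+αΔT), so R_B/R_A = (1 + 38.8/100) × (1 + 7.12/100)⁻² × (1 − 0.004×125)
= 1.388 × 0.8715 × 0.5 = 0.6048
(R_B − R_A)/R_A = 0.6048 − 1 = -39.5%

-39.5%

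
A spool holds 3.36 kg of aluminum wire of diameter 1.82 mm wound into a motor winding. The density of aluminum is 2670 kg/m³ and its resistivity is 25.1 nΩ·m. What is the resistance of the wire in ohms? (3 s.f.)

ρ = 25.1 nΩ·m = 2.51×10^-8 Ω·m
A = π(d/2)² = π(9.1000e-04 m)² = 2.6016e-06 m²
L = m/(density·A) = 3.36/(2670×2.6016e-06) = 483.7 m
R = ρL/A = (2.51×10^-8)(483.7)/(2.6016e-06) = 4.67 Ω

4.67 Ω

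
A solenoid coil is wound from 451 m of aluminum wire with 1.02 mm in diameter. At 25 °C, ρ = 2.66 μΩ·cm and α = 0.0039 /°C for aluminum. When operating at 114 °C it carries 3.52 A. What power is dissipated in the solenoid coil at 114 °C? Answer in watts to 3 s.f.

245 W

ρ = 2.66 μΩ·cm = 2.66×10^-8 Ω·m
A = π(d/2)² = π(5.1000e-04 m)² = 8.171e-07 m²
R₍25₎ = ρL/A = (2.66×10^-8)(451)/(8.171e-07) = 14.68 Ω
R₍114₎ = R₍25₎(1 + αΔT) = 14.68 × (1 + 0.0039×89) = 19.78 Ω
P = I²R = (3.52)² × 19.78 = 245 W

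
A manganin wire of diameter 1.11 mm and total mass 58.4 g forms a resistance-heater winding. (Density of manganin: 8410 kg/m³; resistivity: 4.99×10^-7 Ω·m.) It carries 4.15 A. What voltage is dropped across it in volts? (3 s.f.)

15.4 V

A = π(d/2)² = π(5.5500e-04 m)² = 9.6769e-07 m²
L = m/(density·A) = 0.0584/(8410×9.6769e-07) = 7.176 m
R = ρL/A = (4.99×10^-7)(7.176)/(9.6769e-07) = 3.7 Ω
V = IR = 4.15 × 3.7 = 15.4 V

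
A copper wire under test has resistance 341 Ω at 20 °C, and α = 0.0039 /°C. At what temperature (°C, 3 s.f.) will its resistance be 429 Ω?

86.2 °C

R = R₀(1 + α(T − T₀)) ⇒ T = T₀ + (R/R₀ − 1)/α
T = 20 + (429/341 − 1)/0.0039 = 20 + (0.2581)/0.0039 = 86.2 °C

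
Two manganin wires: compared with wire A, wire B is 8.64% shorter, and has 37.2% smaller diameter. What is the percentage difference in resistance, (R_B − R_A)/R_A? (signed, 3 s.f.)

R ∝ L/d², so R_B/R_A = (1 − 8.64/100) × (1 − 37.2/100)⁻²
= 0.9136 × 2.536 = 2.317
(R_B − R_A)/R_A = 2.317 − 1 = 132%

132%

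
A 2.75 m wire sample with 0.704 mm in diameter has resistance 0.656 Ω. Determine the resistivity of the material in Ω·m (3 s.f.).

A = π(d/2)² = π(3.5200e-04 m)² = 3.893e-07 m²
ρ = RA/L = (0.656)(3.893e-07)/(2.75) = 9.29×10^-8 Ω·m

9.29×10^-8 Ω·m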